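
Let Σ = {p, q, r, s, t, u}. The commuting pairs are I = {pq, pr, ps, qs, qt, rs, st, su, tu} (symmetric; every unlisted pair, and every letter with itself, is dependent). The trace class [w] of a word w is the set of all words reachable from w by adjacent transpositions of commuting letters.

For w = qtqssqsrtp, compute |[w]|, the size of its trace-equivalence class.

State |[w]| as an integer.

480

#0=q has no predecessor
#1=t has no predecessor
#2=q depends on [0:q]
#3=s has no predecessor
#4=s depends on [3:s]
#5=q depends on [2:q]
#6=s depends on [4:s]
#7=r depends on [1:t, 5:q]
#8=t depends on [7:r]
#9=p depends on [8:t]
sources: [0:q, 1:t, 3:s]
N(rest) = Σ N(rest − s) over sources s of rest; N(one piece) = 1:
  size 1 → [6]=1  [9]=1
  size 2 → [4,6]=1  [6,9]=2  [8,9]=1
  size 3 → [3,4,6]=1  [4,6,9]=3  [6,8,9]=3  [7,8,9]=1
  size 4 → [1,7,8,9]=1  [3,4,6,9]=4  [4,6,8,9]=6  [5,7,8,9]=1  [6,7,8,9]=4
  size 5 → [1,5,7,8,9]=2  [1,6,7,8,9]=5  [2,5,7,8,9]=1  [3,4,6,8,9]=10  [4,6,7,8,9]=10  [5,6,7,8,9]=5
  size 6 → [0,2,5,7,8,9]=1  [1,2,5,7,8,9]=3  [1,4,6,7,8,9]=15  [1,5,6,7,8,9]=12  [2,5,6,7,8,9]=6  [3,4,6,7,8,9]=20  [4,5,6,7,8,9]=15
  size 7 → [0,1,2,5,7,8,9]=4  [0,2,5,6,7,8,9]=7  [1,2,5,6,7,8,9]=21  [1,3,4,6,7,8,9]=35  [1,4,5,6,7,8,9]=42  [2,4,5,6,7,8,9]=21  [3,4,5,6,7,8,9]=35
  size 8 → [0,1,2,5,6,7,8,9]=32  [0,2,4,5,6,7,8,9]=28  [1,2,4,5,6,7,8,9]=84  [1,3,4,5,6,7,8,9]=112  [2,3,4,5,6,7,8,9]=56
  first=0(q) contributes 252
  first=1(t) contributes 84
  first=3(s) contributes 144
|[w]| = 480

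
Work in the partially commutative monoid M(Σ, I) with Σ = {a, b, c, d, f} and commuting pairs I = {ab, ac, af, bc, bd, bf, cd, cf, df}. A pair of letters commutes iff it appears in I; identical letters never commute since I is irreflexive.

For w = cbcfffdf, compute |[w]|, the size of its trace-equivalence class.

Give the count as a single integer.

0(c) covers ∅
1(b) covers ∅
2(c) covers 0:c
3(f) covers ∅
4(f) covers 3:f
5(f) covers 4:f
6(d) covers ∅
7(f) covers 5:f
floor of heap: 0:c, 1:b, 3:f, 6:d
completions by unplaced set U, small U first (add the entries for U minus each lowest piece of U):
  |U|=1: {1}:1  {2}:1  {6}:1  {7}:1
  |U|=2: {0,2}:1  {1,2}:2  {1,6}:2  {1,7}:2  {2,6}:2  {2,7}:2  {5,7}:1  {6,7}:2
  |U|=3: {0,1,2}:3  {0,2,6}:3  {0,2,7}:3  {1,2,6}:6  {1,2,7}:6  {1,5,7}:3  {1,6,7}:6  {2,5,7}:3  {2,6,7}:6  {4,5,7}:1  {5,6,7}:3
  |U|=4: {0,1,2,6}:12  {0,1,2,7}:12  {0,2,5,7}:6  {0,2,6,7}:12  {1,2,5,7}:12  {1,2,6,7}:24  {1,4,5,7}:4  {1,5,6,7}:12  {2,4,5,7}:4  {2,5,6,7}:12  {3,4,5,7}:1  {4,5,6,7}:4
  |U|=5: {0,1,2,5,7}:30  {0,1,2,6,7}:60  {0,2,4,5,7}:10  {0,2,5,6,7}:30  {1,2,4,5,7}:20  {1,2,5,6,7}:60  {1,3,4,5,7}:5  {1,4,5,6,7}:20  {2,3,4,5,7}:5  {2,4,5,6,7}:20  {3,4,5,6,7}:5
  |U|=6: {0,1,2,4,5,7}:60  {0,1,2,5,6,7}:180  {0,2,3,4,5,7}:15  {0,2,4,5,6,7}:60  {1,2,3,4,5,7}:30  {1,2,4,5,6,7}:120  {1,3,4,5,6,7}:30  {2,3,4,5,6,7}:30
  start at 0(c): 210
  start at 1(b): 105
  start at 3(f): 420
  start at 6(d): 105
sum over floor = 840

840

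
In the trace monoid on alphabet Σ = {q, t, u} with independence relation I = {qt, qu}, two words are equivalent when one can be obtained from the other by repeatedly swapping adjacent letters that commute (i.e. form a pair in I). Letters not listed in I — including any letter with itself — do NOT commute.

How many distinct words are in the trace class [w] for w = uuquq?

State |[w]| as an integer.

10

0(u) covers ∅
1(u) covers 0:u
2(q) covers ∅
3(u) covers 1:u
4(q) covers 2:q
floor of heap: 0:u, 2:q
completions by unplaced set U, small U first (add the entries for U minus each lowest piece of U):
  |U|=1: {3}:1  {4}:1
  |U|=2: {1,3}:1  {2,4}:1  {3,4}:2
  |U|=3: {0,1,3}:1  {1,3,4}:3  {2,3,4}:3
  start at 0(u): 6
  start at 2(q): 4
sum over floor = 10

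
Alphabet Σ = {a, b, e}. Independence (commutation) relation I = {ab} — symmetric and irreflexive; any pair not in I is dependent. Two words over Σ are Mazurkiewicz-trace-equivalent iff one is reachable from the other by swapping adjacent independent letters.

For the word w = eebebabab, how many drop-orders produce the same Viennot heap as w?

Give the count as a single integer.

10

0(e) covers ∅
1(e) covers 0:e
2(b) covers 1:e
3(e) covers 2:b
4(b) covers 3:e
5(a) covers 3:e
6(b) covers 4:b
7(a) covers 5:a
8(b) covers 6:b
floor of heap: 0:e
completions by unplaced set U, small U first (add the entries for U minus each lowest piece of U):
  |U|=1: {7}:1  {8}:1
  |U|=2: {5,7}:1  {6,8}:1  {7,8}:2
  |U|=3: {4,6,8}:1  {5,7,8}:3  {6,7,8}:3
  |U|=4: {4,6,7,8}:4  {5,6,7,8}:6
  |U|=5: {4,5,6,7,8}:10
  |U|=6: {3,4,5,6,7,8}:10
  |U|=7: {2,3,4,5,6,7,8}:10
  start at 0(e): 10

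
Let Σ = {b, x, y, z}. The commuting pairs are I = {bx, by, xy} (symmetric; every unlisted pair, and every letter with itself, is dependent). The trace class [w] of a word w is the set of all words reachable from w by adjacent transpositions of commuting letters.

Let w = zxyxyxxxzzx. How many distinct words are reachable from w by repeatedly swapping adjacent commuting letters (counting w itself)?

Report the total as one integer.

0(z) covers ∅
1(x) covers 0:z
2(y) covers 0:z
3(x) covers 1:x
4(y) covers 2:y
5(x) covers 3:x
6(x) covers 5:x
7(x) covers 6:x
8(z) covers 4:y, 7:x
9(z) covers 8:z
10(x) covers 9:z
floor of heap: 0:z
completions by unplaced set U, small U first (add the entries for U minus each lowest piece of U):
  |U|=1: {10}:1
  |U|=2: {9,10}:1
  |U|=3: {8,9,10}:1
  |U|=4: {4,8,9,10}:1  {7,8,9,10}:1
  |U|=5: {2,4,8,9,10}:1  {4,7,8,9,10}:2  {6,7,8,9,10}:1
  |U|=6: {2,4,7,8,9,10}:3  {4,6,7,8,9,10}:3  {5,6,7,8,9,10}:1
  |U|=7: {2,4,6,7,8,9,10}:6  {3,5,6,7,8,9,10}:1  {4,5,6,7,8,9,10}:4
  |U|=8: {1,3,5,6,7,8,9,10}:1  {2,4,5,6,7,8,9,10}:10  {3,4,5,6,7,8,9,10}:5
  |U|=9: {1,3,4,5,6,7,8,9,10}:6  {2,3,4,5,6,7,8,9,10}:15
  start at 0(z): 21

21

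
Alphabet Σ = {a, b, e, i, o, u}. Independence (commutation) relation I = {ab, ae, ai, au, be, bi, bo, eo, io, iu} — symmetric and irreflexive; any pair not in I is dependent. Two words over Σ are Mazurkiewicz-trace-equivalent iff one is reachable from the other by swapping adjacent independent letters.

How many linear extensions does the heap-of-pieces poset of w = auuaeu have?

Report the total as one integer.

#0=a has no predecessor
#1=u has no predecessor
#2=u depends on [1:u]
#3=a depends on [0:a]
#4=e depends on [2:u]
#5=u depends on [4:e]
sources: [0:a, 1:u]
N(rest) = Σ N(rest − s) over sources s of rest; N(one piece) = 1:
  size 1 → [3]=1  [5]=1
  size 2 → [0,3]=1  [3,5]=2  [4,5]=1
  size 3 → [0,3,5]=3  [2,4,5]=1  [3,4,5]=3
  size 4 → [0,3,4,5]=6  [1,2,4,5]=1  [2,3,4,5]=4
  first=0(a) contributes 5
  first=1(u) contributes 10
|[w]| = 15

15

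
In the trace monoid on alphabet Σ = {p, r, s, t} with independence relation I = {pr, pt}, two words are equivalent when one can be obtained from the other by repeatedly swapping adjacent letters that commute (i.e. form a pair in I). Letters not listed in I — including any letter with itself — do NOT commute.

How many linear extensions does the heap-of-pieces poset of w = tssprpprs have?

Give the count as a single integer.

10

drop 0:t onto floor
drop 1:s onto {0:t}
drop 2:s onto {1:s}
drop 3:p onto {2:s}
drop 4:r onto {2:s}
drop 5:p onto {3:p}
drop 6:p onto {5:p}
drop 7:r onto {4:r}
drop 8:s onto {6:p, 7:r}
ground layer = {0:t}
drop-orders for the pieces not yet dropped (sum over which currently-grounded one goes next):
  1 to go: {8} 1
  2 to go: {6,8} 1  {7,8} 1
  3 to go: {4,7,8} 1  {5,6,8} 1  {6,7,8} 2
  4 to go: {3,5,6,8} 1  {4,6,7,8} 3  {5,6,7,8} 3
  5 to go: {3,5,6,7,8} 4  {4,5,6,7,8} 6
  6 to go: {3,4,5,6,7,8} 10
  7 to go: {2,3,4,5,6,7,8} 10
  if 0:t drops first: 10 orders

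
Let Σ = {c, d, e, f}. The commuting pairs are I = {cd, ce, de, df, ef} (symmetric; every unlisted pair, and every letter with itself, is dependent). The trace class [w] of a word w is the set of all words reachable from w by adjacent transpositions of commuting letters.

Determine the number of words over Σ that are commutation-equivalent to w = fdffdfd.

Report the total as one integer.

35

#0=f has no predecessor
#1=d has no predecessor
#2=f depends on [0:f]
#3=f depends on [2:f]
#4=d depends on [1:d]
#5=f depends on [3:f]
#6=d depends on [4:d]
sources: [0:f, 1:d]
N(rest) = Σ N(rest − s) over sources s of rest; N(one piece) = 1:
  size 1 → [5]=1  [6]=1
  size 2 → [3,5]=1  [4,6]=1  [5,6]=2
  size 3 → [1,4,6]=1  [2,3,5]=1  [3,5,6]=3  [4,5,6]=3
  size 4 → [0,2,3,5]=1  [1,4,5,6]=4  [2,3,5,6]=4  [3,4,5,6]=6
  size 5 → [0,2,3,5,6]=5  [1,3,4,5,6]=10  [2,3,4,5,6]=10
  first=0(f) contributes 20
  first=1(d) contributes 15
|[w]| = 35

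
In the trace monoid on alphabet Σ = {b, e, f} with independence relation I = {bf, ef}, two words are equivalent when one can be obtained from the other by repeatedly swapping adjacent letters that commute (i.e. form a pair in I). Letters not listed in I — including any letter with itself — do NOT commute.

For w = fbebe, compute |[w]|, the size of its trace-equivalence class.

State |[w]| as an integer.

5

#0=f has no predecessor
#1=b has no predecessor
#2=e depends on [1:b]
#3=b depends on [2:e]
#4=e depends on [3:b]
sources: [0:f, 1:b]
N(rest) = Σ N(rest − s) over sources s of rest; N(one piece) = 1:
  size 1 → [0]=1  [4]=1
  size 2 → [0,4]=2  [3,4]=1
  size 3 → [0,3,4]=3  [2,3,4]=1
  first=0(f) contributes 1
  first=1(b) contributes 4
|[w]| = 5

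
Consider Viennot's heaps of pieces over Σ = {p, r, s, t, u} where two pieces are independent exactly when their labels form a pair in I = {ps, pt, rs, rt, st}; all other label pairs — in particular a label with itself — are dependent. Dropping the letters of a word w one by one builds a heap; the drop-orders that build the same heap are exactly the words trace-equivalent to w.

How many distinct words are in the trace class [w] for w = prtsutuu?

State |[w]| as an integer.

#0=p has no predecessor
#1=r depends on [0:p]
#2=t has no predecessor
#3=s has no predecessor
#4=u depends on [1:r, 2:t, 3:s]
#5=t depends on [4:u]
#6=u depends on [5:t]
#7=u depends on [6:u]
sources: [0:p, 2:t, 3:s]
N(rest) = Σ N(rest − s) over sources s of rest; N(one piece) = 1:
  size 1 → [7]=1
  size 2 → [6,7]=1
  size 3 → [5,6,7]=1
  size 4 → [4,5,6,7]=1
  size 5 → [1,4,5,6,7]=1  [2,4,5,6,7]=1  [3,4,5,6,7]=1
  size 6 → [0,1,4,5,6,7]=1  [1,2,4,5,6,7]=2  [1,3,4,5,6,7]=2  [2,3,4,5,6,7]=2
  first=0(p) contributes 6
  first=2(t) contributes 3
  first=3(s) contributes 3
|[w]| = 12

12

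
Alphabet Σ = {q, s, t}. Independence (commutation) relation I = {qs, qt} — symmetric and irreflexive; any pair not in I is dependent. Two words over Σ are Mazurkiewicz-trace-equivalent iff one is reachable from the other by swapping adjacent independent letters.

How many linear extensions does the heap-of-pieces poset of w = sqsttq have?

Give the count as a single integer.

15

drop 0:s onto floor
drop 1:q onto floor
drop 2:s onto {0:s}
drop 3:t onto {2:s}
drop 4:t onto {3:t}
drop 5:q onto {1:q}
ground layer = {0:s, 1:q}
drop-orders for the pieces not yet dropped (sum over which currently-grounded one goes next):
  1 to go: {4} 1  {5} 1
  2 to go: {1,5} 1  {3,4} 1  {4,5} 2
  3 to go: {1,4,5} 3  {2,3,4} 1  {3,4,5} 3
  4 to go: {0,2,3,4} 1  {1,3,4,5} 6  {2,3,4,5} 4
  if 0:s drops first: 10 orders
  if 1:q drops first: 5 orders
heap linearizations: 15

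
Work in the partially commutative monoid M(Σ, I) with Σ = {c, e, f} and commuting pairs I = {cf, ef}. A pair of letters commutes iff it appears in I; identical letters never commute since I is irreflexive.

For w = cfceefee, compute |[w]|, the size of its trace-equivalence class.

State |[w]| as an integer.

drop 0:c onto floor
drop 1:f onto floor
drop 2:c onto {0:c}
drop 3:e onto {2:c}
drop 4:e onto {3:e}
drop 5:f onto {1:f}
drop 6:e onto {4:e}
drop 7:e onto {6:e}
ground layer = {0:c, 1:f}
drop-orders for the pieces not yet dropped (sum over which currently-grounded one goes next):
  1 to go: {5} 1  {7} 1
  2 to go: {1,5} 1  {5,7} 2  {6,7} 1
  3 to go: {1,5,7} 3  {4,6,7} 1  {5,6,7} 3
  4 to go: {1,5,6,7} 6  {3,4,6,7} 1  {4,5,6,7} 4
  5 to go: {1,4,5,6,7} 10  {2,3,4,6,7} 1  {3,4,5,6,7} 5
  6 to go: {0,2,3,4,6,7} 1  {1,3,4,5,6,7} 15  {2,3,4,5,6,7} 6
  if 0:c drops first: 21 orders
  if 1:f drops first: 7 orders
heap linearizations: 28

28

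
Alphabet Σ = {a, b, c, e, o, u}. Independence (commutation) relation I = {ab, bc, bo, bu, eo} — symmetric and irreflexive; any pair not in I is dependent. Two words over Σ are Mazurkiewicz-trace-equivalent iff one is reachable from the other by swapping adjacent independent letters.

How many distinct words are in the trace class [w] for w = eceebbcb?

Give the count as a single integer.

4

piece 0:e — minimal
piece 1:c rests on {0:e}
piece 2:e rests on {1:c}
piece 3:e rests on {2:e}
piece 4:b rests on {3:e}
piece 5:b rests on {4:b}
piece 6:c rests on {3:e}
piece 7:b rests on {5:b}
minimal pieces: {0:e}
ways to finish when only these pieces remain (= sum over removing one remaining piece with nothing left below it):
  1 left: {6}→1  {7}→1
  2 left: {5,7}→1  {6,7}→2
  3 left: {4,5,7}→1  {5,6,7}→3
  4 left: {4,5,6,7}→4
  5 left: {3,4,5,6,7}→4
  6 left: {2,3,4,5,6,7}→4
  placing 0:e first → 4 extensions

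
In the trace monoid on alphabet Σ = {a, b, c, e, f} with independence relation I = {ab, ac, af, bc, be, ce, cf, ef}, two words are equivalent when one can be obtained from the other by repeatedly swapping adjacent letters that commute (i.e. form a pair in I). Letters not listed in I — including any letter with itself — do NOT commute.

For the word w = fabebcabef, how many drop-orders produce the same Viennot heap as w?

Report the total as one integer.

#0=f has no predecessor
#1=a has no predecessor
#2=b depends on [0:f]
#3=e depends on [1:a]
#4=b depends on [2:b]
#5=c has no predecessor
#6=a depends on [3:e]
#7=b depends on [4:b]
#8=e depends on [6:a]
#9=f depends on [7:b]
sources: [0:f, 1:a, 5:c]
N(rest) = Σ N(rest − s) over sources s of rest; N(one piece) = 1:
  size 1 → [5]=1  [8]=1  [9]=1
  size 2 → [5,8]=2  [5,9]=2  [6,8]=1  [7,9]=1  [8,9]=2
  size 3 → [3,6,8]=1  [4,7,9]=1  [5,6,8]=3  [5,7,9]=3  [5,8,9]=6  [6,8,9]=3  [7,8,9]=3
  size 4 → [1,3,6,8]=1  [2,4,7,9]=1  [3,5,6,8]=4  [3,6,8,9]=4  [4,5,7,9]=4  [4,7,8,9]=4  [5,6,8,9]=12  [5,7,8,9]=12  [6,7,8,9]=6
  size 5 → [0,2,4,7,9]=1  [1,3,5,6,8]=5  [1,3,6,8,9]=5  [2,4,5,7,9]=5  [2,4,7,8,9]=5  [3,5,6,8,9]=20  [3,6,7,8,9]=10  [4,5,7,8,9]=20  [4,6,7,8,9]=10  [5,6,7,8,9]=30
  size 6 → [0,2,4,5,7,9]=6  [0,2,4,7,8,9]=6  [1,3,5,6,8,9]=30  [1,3,6,7,8,9]=15  [2,4,5,7,8,9]=30  [2,4,6,7,8,9]=15  [3,4,6,7,8,9]=20  [3,5,6,7,8,9]=60  [4,5,6,7,8,9]=60
  size 7 → [0,2,4,5,7,8,9]=42  [0,2,4,6,7,8,9]=21  [1,3,4,6,7,8,9]=35  [1,3,5,6,7,8,9]=105  [2,3,4,6,7,8,9]=35  [2,4,5,6,7,8,9]=105  [3,4,5,6,7,8,9]=140
  size 8 → [0,2,3,4,6,7,8,9]=56  [0,2,4,5,6,7,8,9]=168  [1,2,3,4,6,7,8,9]=70  [1,3,4,5,6,7,8,9]=280  [2,3,4,5,6,7,8,9]=280
  first=0(f) contributes 630
  first=1(a) contributes 504
  first=5(c) contributes 126
|[w]| = 1260

1260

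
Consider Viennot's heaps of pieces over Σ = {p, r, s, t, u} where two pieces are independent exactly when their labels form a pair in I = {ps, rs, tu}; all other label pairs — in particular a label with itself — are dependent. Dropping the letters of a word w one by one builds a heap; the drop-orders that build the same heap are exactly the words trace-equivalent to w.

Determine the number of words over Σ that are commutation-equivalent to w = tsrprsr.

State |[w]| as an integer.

drop 0:t onto floor
drop 1:s onto {0:t}
drop 2:r onto {0:t}
drop 3:p onto {2:r}
drop 4:r onto {3:p}
drop 5:s onto {1:s}
drop 6:r onto {4:r}
ground layer = {0:t}
drop-orders for the pieces not yet dropped (sum over which currently-grounded one goes next):
  1 to go: {5} 1  {6} 1
  2 to go: {1,5} 1  {4,6} 1  {5,6} 2
  3 to go: {1,5,6} 3  {3,4,6} 1  {4,5,6} 3
  4 to go: {1,4,5,6} 6  {2,3,4,6} 1  {3,4,5,6} 4
  5 to go: {1,3,4,5,6} 10  {2,3,4,5,6} 5
  if 0:t drops first: 15 orders

15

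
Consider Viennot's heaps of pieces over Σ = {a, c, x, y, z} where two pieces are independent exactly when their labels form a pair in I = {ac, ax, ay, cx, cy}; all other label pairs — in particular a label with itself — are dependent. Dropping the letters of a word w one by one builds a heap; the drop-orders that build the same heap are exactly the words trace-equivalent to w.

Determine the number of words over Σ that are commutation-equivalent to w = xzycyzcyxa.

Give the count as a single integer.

piece 0:x — minimal
piece 1:z rests on {0:x}
piece 2:y rests on {1:z}
piece 3:c rests on {1:z}
piece 4:y rests on {2:y}
piece 5:z rests on {3:c, 4:y}
piece 6:c rests on {5:z}
piece 7:y rests on {5:z}
piece 8:x rests on {7:y}
piece 9:a rests on {5:z}
minimal pieces: {0:x}
ways to finish when only these pieces remain (= sum over removing one remaining piece with nothing left below it):
  1 left: {6}→1  {8}→1  {9}→1
  2 left: {6,8}→2  {6,9}→2  {7,8}→1  {8,9}→2
  3 left: {6,7,8}→3  {6,8,9}→6  {7,8,9}→3
  4 left: {6,7,8,9}→12
  5 left: {5,6,7,8,9}→12
  6 left: {3,5,6,7,8,9}→12  {4,5,6,7,8,9}→12
  7 left: {2,4,5,6,7,8,9}→12  {3,4,5,6,7,8,9}→24
  8 left: {2,3,4,5,6,7,8,9}→36
  placing 0:x first → 36 extensions

36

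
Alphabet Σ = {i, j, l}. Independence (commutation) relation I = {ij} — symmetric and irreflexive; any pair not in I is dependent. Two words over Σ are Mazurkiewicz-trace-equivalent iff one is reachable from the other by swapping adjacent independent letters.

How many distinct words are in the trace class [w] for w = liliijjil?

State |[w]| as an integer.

10

piece 0:l — minimal
piece 1:i rests on {0:l}
piece 2:l rests on {1:i}
piece 3:i rests on {2:l}
piece 4:i rests on {3:i}
piece 5:j rests on {2:l}
piece 6:j rests on {5:j}
piece 7:i rests on {4:i}
piece 8:l rests on {6:j, 7:i}
minimal pieces: {0:l}
ways to finish when only these pieces remain (= sum over removing one remaining piece with nothing left below it):
  1 left: {8}→1
  2 left: {6,8}→1  {7,8}→1
  3 left: {4,7,8}→1  {5,6,8}→1  {6,7,8}→2
  4 left: {3,4,7,8}→1  {4,6,7,8}→3  {5,6,7,8}→3
  5 left: {3,4,6,7,8}→4  {4,5,6,7,8}→6
  6 left: {3,4,5,6,7,8}→10
  7 left: {2,3,4,5,6,7,8}→10
  placing 0:l first → 10 extensions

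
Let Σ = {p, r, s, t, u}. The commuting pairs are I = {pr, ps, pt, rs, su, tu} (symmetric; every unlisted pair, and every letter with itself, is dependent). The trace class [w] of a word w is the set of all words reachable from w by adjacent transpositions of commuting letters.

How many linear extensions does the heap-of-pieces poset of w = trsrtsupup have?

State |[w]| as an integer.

65

piece 0:t — minimal
piece 1:r rests on {0:t}
piece 2:s rests on {0:t}
piece 3:r rests on {1:r}
piece 4:t rests on {2:s, 3:r}
piece 5:s rests on {4:t}
piece 6:u rests on {3:r}
piece 7:p rests on {6:u}
piece 8:u rests on {7:p}
piece 9:p rests on {8:u}
minimal pieces: {0:t}
ways to finish when only these pieces remain (= sum over removing one remaining piece with nothing left below it):
  1 left: {5}→1  {9}→1
  2 left: {4,5}→1  {5,9}→2  {8,9}→1
  3 left: {2,4,5}→1  {4,5,9}→3  {5,8,9}→3  {7,8,9}→1
  4 left: {2,4,5,9}→4  {4,5,8,9}→6  {5,7,8,9}→4  {6,7,8,9}→1
  5 left: {2,4,5,8,9}→10  {4,5,7,8,9}→10  {5,6,7,8,9}→5
  6 left: {2,4,5,7,8,9}→20  {4,5,6,7,8,9}→15
  7 left: {2,4,5,6,7,8,9}→35  {3,4,5,6,7,8,9}→15
  8 left: {1,3,4,5,6,7,8,9}→15  {2,3,4,5,6,7,8,9}→50
  placing 0:t first → 65 extensions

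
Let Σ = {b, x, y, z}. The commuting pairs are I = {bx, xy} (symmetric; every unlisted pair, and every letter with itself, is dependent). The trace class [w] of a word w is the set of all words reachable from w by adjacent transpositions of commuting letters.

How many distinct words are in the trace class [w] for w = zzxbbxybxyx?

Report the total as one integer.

#0=z has no predecessor
#1=z depends on [0:z]
#2=x depends on [1:z]
#3=b depends on [1:z]
#4=b depends on [3:b]
#5=x depends on [2:x]
#6=y depends on [4:b]
#7=b depends on [6:y]
#8=x depends on [5:x]
#9=y depends on [7:b]
#10=x depends on [8:x]
sources: [0:z]
N(rest) = Σ N(rest − s) over sources s of rest; N(one piece) = 1:
  size 1 → [9]=1  [10]=1
  size 2 → [7,9]=1  [8,10]=1  [9,10]=2
  size 3 → [5,8,10]=1  [6,7,9]=1  [7,9,10]=3  [8,9,10]=3
  size 4 → [2,5,8,10]=1  [4,6,7,9]=1  [5,8,9,10]=4  [6,7,9,10]=4  [7,8,9,10]=6
  size 5 → [2,5,8,9,10]=5  [3,4,6,7,9]=1  [4,6,7,9,10]=5  [5,7,8,9,10]=10  [6,7,8,9,10]=10
  size 6 → [2,5,7,8,9,10]=15  [3,4,6,7,9,10]=6  [4,6,7,8,9,10]=15  [5,6,7,8,9,10]=20
  size 7 → [2,5,6,7,8,9,10]=35  [3,4,6,7,8,9,10]=21  [4,5,6,7,8,9,10]=35
  size 8 → [2,4,5,6,7,8,9,10]=70  [3,4,5,6,7,8,9,10]=56
  size 9 → [2,3,4,5,6,7,8,9,10]=126
  first=0(z) contributes 126

126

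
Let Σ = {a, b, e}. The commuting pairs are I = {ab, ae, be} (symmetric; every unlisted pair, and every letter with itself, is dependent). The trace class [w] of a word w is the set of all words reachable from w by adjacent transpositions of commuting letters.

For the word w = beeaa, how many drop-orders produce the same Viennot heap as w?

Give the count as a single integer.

0(b) covers ∅
1(e) covers ∅
2(e) covers 1:e
3(a) covers ∅
4(a) covers 3:a
floor of heap: 0:b, 1:e, 3:a
completions by unplaced set U, small U first (add the entries for U minus each lowest piece of U):
  |U|=1: {0}:1  {2}:1  {4}:1
  |U|=2: {0,2}:2  {0,4}:2  {1,2}:1  {2,4}:2  {3,4}:1
  |U|=3: {0,1,2}:3  {0,2,4}:6  {0,3,4}:3  {1,2,4}:3  {2,3,4}:3
  start at 0(b): 6
  start at 1(e): 12
  start at 3(a): 12
sum over floor = 30

30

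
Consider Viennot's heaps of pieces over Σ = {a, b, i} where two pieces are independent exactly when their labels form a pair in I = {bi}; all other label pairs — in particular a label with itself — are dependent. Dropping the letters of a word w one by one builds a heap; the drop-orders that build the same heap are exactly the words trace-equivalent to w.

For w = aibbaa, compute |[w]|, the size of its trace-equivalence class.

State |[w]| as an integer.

3

drop 0:a onto floor
drop 1:i onto {0:a}
drop 2:b onto {0:a}
drop 3:b onto {2:b}
drop 4:a onto {1:i, 3:b}
drop 5:a onto {4:a}
ground layer = {0:a}
drop-orders for the pieces not yet dropped (sum over which currently-grounded one goes next):
  1 to go: {5} 1
  2 to go: {4,5} 1
  3 to go: {1,4,5} 1  {3,4,5} 1
  4 to go: {1,3,4,5} 2  {2,3,4,5} 1
  if 0:a drops first: 3 orders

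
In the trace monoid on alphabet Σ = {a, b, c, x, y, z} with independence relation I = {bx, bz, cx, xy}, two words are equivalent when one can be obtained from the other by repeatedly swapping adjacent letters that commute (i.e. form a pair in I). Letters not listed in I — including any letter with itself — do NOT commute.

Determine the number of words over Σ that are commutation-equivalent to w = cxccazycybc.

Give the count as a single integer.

4

0(c) covers ∅
1(x) covers ∅
2(c) covers 0:c
3(c) covers 2:c
4(a) covers 1:x, 3:c
5(z) covers 4:a
6(y) covers 5:z
7(c) covers 6:y
8(y) covers 7:c
9(b) covers 8:y
10(c) covers 9:b
floor of heap: 0:c, 1:x
completions by unplaced set U, small U first (add the entries for U minus each lowest piece of U):
  |U|=1: {10}:1
  |U|=2: {9,10}:1
  |U|=3: {8,9,10}:1
  |U|=4: {7,8,9,10}:1
  |U|=5: {6,7,8,9,10}:1
  |U|=6: {5,6,7,8,9,10}:1
  |U|=7: {4,5,6,7,8,9,10}:1
  |U|=8: {1,4,5,6,7,8,9,10}:1  {3,4,5,6,7,8,9,10}:1
  |U|=9: {1,3,4,5,6,7,8,9,10}:2  {2,3,4,5,6,7,8,9,10}:1
  start at 0(c): 3
  start at 1(x): 1
sum over floor = 4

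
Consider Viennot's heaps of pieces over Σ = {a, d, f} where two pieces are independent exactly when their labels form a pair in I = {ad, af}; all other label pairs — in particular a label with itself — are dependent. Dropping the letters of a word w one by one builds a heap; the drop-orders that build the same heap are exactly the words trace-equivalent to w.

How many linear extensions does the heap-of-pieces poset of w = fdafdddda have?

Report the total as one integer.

36

drop 0:f onto floor
drop 1:d onto {0:f}
drop 2:a onto floor
drop 3:f onto {1:d}
drop 4:d onto {3:f}
drop 5:d onto {4:d}
drop 6:d onto {5:d}
drop 7:d onto {6:d}
drop 8:a onto {2:a}
ground layer = {0:f, 2:a}
drop-orders for the pieces not yet dropped (sum over which currently-grounded one goes next):
  1 to go: {7} 1  {8} 1
  2 to go: {2,8} 1  {6,7} 1  {7,8} 2
  3 to go: {2,7,8} 3  {5,6,7} 1  {6,7,8} 3
  4 to go: {2,6,7,8} 6  {4,5,6,7} 1  {5,6,7,8} 4
  5 to go: {2,5,6,7,8} 10  {3,4,5,6,7} 1  {4,5,6,7,8} 5
  6 to go: {1,3,4,5,6,7} 1  {2,4,5,6,7,8} 15  {3,4,5,6,7,8} 6
  7 to go: {0,1,3,4,5,6,7} 1  {1,3,4,5,6,7,8} 7  {2,3,4,5,6,7,8} 21
  if 0:f drops first: 28 orders
  if 2:a drops first: 8 orders
heap linearizations: 36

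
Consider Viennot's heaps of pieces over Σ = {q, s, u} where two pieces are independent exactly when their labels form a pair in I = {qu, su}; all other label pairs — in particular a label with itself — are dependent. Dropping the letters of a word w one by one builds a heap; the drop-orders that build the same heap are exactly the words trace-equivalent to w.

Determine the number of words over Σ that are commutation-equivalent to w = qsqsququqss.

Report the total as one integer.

drop 0:q onto floor
drop 1:s onto {0:q}
drop 2:q onto {1:s}
drop 3:s onto {2:q}
drop 4:q onto {3:s}
drop 5:u onto floor
drop 6:q onto {4:q}
drop 7:u onto {5:u}
drop 8:q onto {6:q}
drop 9:s onto {8:q}
drop 10:s onto {9:s}
ground layer = {0:q, 5:u}
drop-orders for the pieces not yet dropped (sum over which currently-grounded one goes next):
  1 to go: {7} 1  {10} 1
  2 to go: {5,7} 1  {7,10} 2  {9,10} 1
  3 to go: {5,7,10} 3  {7,9,10} 3  {8,9,10} 1
  4 to go: {5,7,9,10} 6  {6,8,9,10} 1  {7,8,9,10} 4
  5 to go: {4,6,8,9,10} 1  {5,7,8,9,10} 10  {6,7,8,9,10} 5
  6 to go: {3,4,6,8,9,10} 1  {4,6,7,8,9,10} 6  {5,6,7,8,9,10} 15
  7 to go: {2,3,4,6,8,9,10} 1  {3,4,6,7,8,9,10} 7  {4,5,6,7,8,9,10} 21
  8 to go: {1,2,3,4,6,8,9,10} 1  {2,3,4,6,7,8,9,10} 8  {3,4,5,6,7,8,9,10} 28
  9 to go: {0,1,2,3,4,6,8,9,10} 1  {1,2,3,4,6,7,8,9,10} 9  {2,3,4,5,6,7,8,9,10} 36
  if 0:q drops first: 45 orders
  if 5:u drops first: 10 orders
heap linearizations: 55

55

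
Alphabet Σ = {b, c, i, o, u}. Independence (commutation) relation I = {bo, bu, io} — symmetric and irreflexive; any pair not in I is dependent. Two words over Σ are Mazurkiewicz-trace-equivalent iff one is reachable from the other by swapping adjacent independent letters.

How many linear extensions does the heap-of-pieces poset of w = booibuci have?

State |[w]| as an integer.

16

drop 0:b onto floor
drop 1:o onto floor
drop 2:o onto {1:o}
drop 3:i onto {0:b}
drop 4:b onto {3:i}
drop 5:u onto {2:o, 3:i}
drop 6:c onto {4:b, 5:u}
drop 7:i onto {6:c}
ground layer = {0:b, 1:o}
drop-orders for the pieces not yet dropped (sum over which currently-grounded one goes next):
  1 to go: {7} 1
  2 to go: {6,7} 1
  3 to go: {4,6,7} 1  {5,6,7} 1
  4 to go: {2,5,6,7} 1  {4,5,6,7} 2
  5 to go: {1,2,5,6,7} 1  {2,4,5,6,7} 3  {3,4,5,6,7} 2
  6 to go: {0,3,4,5,6,7} 2  {1,2,4,5,6,7} 4  {2,3,4,5,6,7} 5
  if 0:b drops first: 9 orders
  if 1:o drops first: 7 orders
heap linearizations: 16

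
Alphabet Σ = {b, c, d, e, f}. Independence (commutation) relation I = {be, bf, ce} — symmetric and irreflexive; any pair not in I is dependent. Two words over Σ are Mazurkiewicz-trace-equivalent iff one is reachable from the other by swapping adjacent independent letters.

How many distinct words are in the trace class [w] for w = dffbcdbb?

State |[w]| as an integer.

3

drop 0:d onto floor
drop 1:f onto {0:d}
drop 2:f onto {1:f}
drop 3:b onto {0:d}
drop 4:c onto {2:f, 3:b}
drop 5:d onto {4:c}
drop 6:b onto {5:d}
drop 7:b onto {6:b}
ground layer = {0:d}
drop-orders for the pieces not yet dropped (sum over which currently-grounded one goes next):
  1 to go: {7} 1
  2 to go: {6,7} 1
  3 to go: {5,6,7} 1
  4 to go: {4,5,6,7} 1
  5 to go: {2,4,5,6,7} 1  {3,4,5,6,7} 1
  6 to go: {1,2,4,5,6,7} 1  {2,3,4,5,6,7} 2
  if 0:d drops first: 3 orders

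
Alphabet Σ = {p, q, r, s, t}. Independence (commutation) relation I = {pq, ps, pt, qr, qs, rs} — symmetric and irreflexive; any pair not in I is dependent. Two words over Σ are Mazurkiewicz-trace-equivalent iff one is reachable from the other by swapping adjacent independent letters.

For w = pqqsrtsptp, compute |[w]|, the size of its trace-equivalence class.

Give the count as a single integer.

465

0(p) covers ∅
1(q) covers ∅
2(q) covers 1:q
3(s) covers ∅
4(r) covers 0:p
5(t) covers 2:q, 3:s, 4:r
6(s) covers 5:t
7(p) covers 4:r
8(t) covers 6:s
9(p) covers 7:p
floor of heap: 0:p, 1:q, 3:s
completions by unplaced set U, small U first (add the entries for U minus each lowest piece of U):
  |U|=1: {8}:1  {9}:1
  |U|=2: {6,8}:1  {7,9}:1  {8,9}:2
  |U|=3: {5,6,8}:1  {6,8,9}:3  {7,8,9}:3
  |U|=4: {2,5,6,8}:1  {3,5,6,8}:1  {5,6,8,9}:4  {6,7,8,9}:6
  |U|=5: {1,2,5,6,8}:1  {2,3,5,6,8}:2  {2,5,6,8,9}:5  {3,5,6,8,9}:5  {5,6,7,8,9}:10
  |U|=6: {1,2,3,5,6,8}:3  {1,2,5,6,8,9}:6  {2,3,5,6,8,9}:12  {2,5,6,7,8,9}:15  {3,5,6,7,8,9}:15  {4,5,6,7,8,9}:10
  |U|=7: {0,4,5,6,7,8,9}:10  {1,2,3,5,6,8,9}:21  {1,2,5,6,7,8,9}:21  {2,3,5,6,7,8,9}:42  {2,4,5,6,7,8,9}:25  {3,4,5,6,7,8,9}:25
  |U|=8: {0,2,4,5,6,7,8,9}:35  {0,3,4,5,6,7,8,9}:35  {1,2,3,5,6,7,8,9}:84  {1,2,4,5,6,7,8,9}:46  {2,3,4,5,6,7,8,9}:92
  start at 0(p): 222
  start at 1(q): 162
  start at 3(s): 81
sum over floor = 465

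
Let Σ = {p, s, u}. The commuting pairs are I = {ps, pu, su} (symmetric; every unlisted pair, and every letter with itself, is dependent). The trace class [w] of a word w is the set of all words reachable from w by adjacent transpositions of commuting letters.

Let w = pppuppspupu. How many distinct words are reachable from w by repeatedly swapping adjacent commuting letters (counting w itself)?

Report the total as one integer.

#0=p has no predecessor
#1=p depends on [0:p]
#2=p depends on [1:p]
#3=u has no predecessor
#4=p depends on [2:p]
#5=p depends on [4:p]
#6=s has no predecessor
#7=p depends on [5:p]
#8=u depends on [3:u]
#9=p depends on [7:p]
#10=u depends on [8:u]
sources: [0:p, 3:u, 6:s]
N(rest) = Σ N(rest − s) over sources s of rest; N(one piece) = 1:
  size 1 → [6]=1  [9]=1  [10]=1
  size 2 → [6,9]=2  [6,10]=2  [7,9]=1  [8,10]=1  [9,10]=2
  size 3 → [3,8,10]=1  [5,7,9]=1  [6,7,9]=3  [6,8,10]=3  [6,9,10]=6  [7,9,10]=3  [8,9,10]=3
  size 4 → [3,6,8,10]=4  [3,8,9,10]=4  [4,5,7,9]=1  [5,6,7,9]=4  [5,7,9,10]=4  [6,7,9,10]=12  [6,8,9,10]=12  [7,8,9,10]=6
  size 5 → [2,4,5,7,9]=1  [3,6,8,9,10]=20  [3,7,8,9,10]=10  [4,5,6,7,9]=5  [4,5,7,9,10]=5  [5,6,7,9,10]=20  [5,7,8,9,10]=10  [6,7,8,9,10]=30
  size 6 → [1,2,4,5,7,9]=1  [2,4,5,6,7,9]=6  [2,4,5,7,9,10]=6  [3,5,7,8,9,10]=20  [3,6,7,8,9,10]=60  [4,5,6,7,9,10]=30  [4,5,7,8,9,10]=15  [5,6,7,8,9,10]=60
  size 7 → [0,1,2,4,5,7,9]=1  [1,2,4,5,6,7,9]=7  [1,2,4,5,7,9,10]=7  [2,4,5,6,7,9,10]=42  [2,4,5,7,8,9,10]=21  [3,4,5,7,8,9,10]=35  [3,5,6,7,8,9,10]=140  [4,5,6,7,8,9,10]=105
  size 8 → [0,1,2,4,5,6,7,9]=8  [0,1,2,4,5,7,9,10]=8  [1,2,4,5,6,7,9,10]=56  [1,2,4,5,7,8,9,10]=28  [2,3,4,5,7,8,9,10]=56  [2,4,5,6,7,8,9,10]=168  [3,4,5,6,7,8,9,10]=280
  size 9 → [0,1,2,4,5,6,7,9,10]=72  [0,1,2,4,5,7,8,9,10]=36  [1,2,3,4,5,7,8,9,10]=84  [1,2,4,5,6,7,8,9,10]=252  [2,3,4,5,6,7,8,9,10]=504
  first=0(p) contributes 840
  first=3(u) contributes 360
  first=6(s) contributes 120
|[w]| = 1320

1320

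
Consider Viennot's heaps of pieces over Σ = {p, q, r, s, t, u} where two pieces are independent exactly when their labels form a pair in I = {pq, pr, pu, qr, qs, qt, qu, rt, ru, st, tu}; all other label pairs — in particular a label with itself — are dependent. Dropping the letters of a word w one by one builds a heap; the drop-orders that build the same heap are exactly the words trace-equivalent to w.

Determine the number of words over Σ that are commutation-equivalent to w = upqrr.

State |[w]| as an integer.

0(u) covers ∅
1(p) covers ∅
2(q) covers ∅
3(r) covers ∅
4(r) covers 3:r
floor of heap: 0:u, 1:p, 2:q, 3:r
completions by unplaced set U, small U first (add the entries for U minus each lowest piece of U):
  |U|=1: {0}:1  {1}:1  {2}:1  {4}:1
  |U|=2: {0,1}:2  {0,2}:2  {0,4}:2  {1,2}:2  {1,4}:2  {2,4}:2  {3,4}:1
  |U|=3: {0,1,2}:6  {0,1,4}:6  {0,2,4}:6  {0,3,4}:3  {1,2,4}:6  {1,3,4}:3  {2,3,4}:3
  start at 0(u): 12
  start at 1(p): 12
  start at 2(q): 12
  start at 3(r): 24
sum over floor = 60

60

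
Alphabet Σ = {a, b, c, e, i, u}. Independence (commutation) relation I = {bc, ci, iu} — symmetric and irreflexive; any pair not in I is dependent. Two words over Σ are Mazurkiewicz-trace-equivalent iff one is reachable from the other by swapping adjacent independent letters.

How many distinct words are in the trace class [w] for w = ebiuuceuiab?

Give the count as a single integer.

8

0(e) covers ∅
1(b) covers 0:e
2(i) covers 1:b
3(u) covers 1:b
4(u) covers 3:u
5(c) covers 4:u
6(e) covers 2:i, 5:c
7(u) covers 6:e
8(i) covers 6:e
9(a) covers 7:u, 8:i
10(b) covers 9:a
floor of heap: 0:e
completions by unplaced set U, small U first (add the entries for U minus each lowest piece of U):
  |U|=1: {10}:1
  |U|=2: {9,10}:1
  |U|=3: {7,9,10}:1  {8,9,10}:1
  |U|=4: {7,8,9,10}:2
  |U|=5: {6,7,8,9,10}:2
  |U|=6: {2,6,7,8,9,10}:2  {5,6,7,8,9,10}:2
  |U|=7: {2,5,6,7,8,9,10}:4  {4,5,6,7,8,9,10}:2
  |U|=8: {2,4,5,6,7,8,9,10}:6  {3,4,5,6,7,8,9,10}:2
  |U|=9: {2,3,4,5,6,7,8,9,10}:8
  start at 0(e): 8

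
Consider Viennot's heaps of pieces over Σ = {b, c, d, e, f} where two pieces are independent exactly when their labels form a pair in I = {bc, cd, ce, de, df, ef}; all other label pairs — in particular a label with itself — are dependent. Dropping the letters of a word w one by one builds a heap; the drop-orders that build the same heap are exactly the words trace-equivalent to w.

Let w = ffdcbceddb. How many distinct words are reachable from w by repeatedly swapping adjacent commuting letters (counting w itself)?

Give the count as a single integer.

210

piece 0:f — minimal
piece 1:f rests on {0:f}
piece 2:d — minimal
piece 3:c rests on {1:f}
piece 4:b rests on {1:f, 2:d}
piece 5:c rests on {3:c}
piece 6:e rests on {4:b}
piece 7:d rests on {4:b}
piece 8:d rests on {7:d}
piece 9:b rests on {6:e, 8:d}
minimal pieces: {0:f, 2:d}
ways to finish when only these pieces remain (= sum over removing one remaining piece with nothing left below it):
  1 left: {5}→1  {9}→1
  2 left: {3,5}→1  {5,9}→2  {6,9}→1  {8,9}→1
  3 left: {3,5,9}→3  {5,6,9}→3  {5,8,9}→3  {6,8,9}→2  {7,8,9}→1
  4 left: {3,5,6,9}→6  {3,5,8,9}→6  {5,6,8,9}→8  {5,7,8,9}→4  {6,7,8,9}→3
  5 left: {3,5,6,8,9}→20  {3,5,7,8,9}→10  {4,6,7,8,9}→3  {5,6,7,8,9}→15
  6 left: {2,4,6,7,8,9}→3  {3,5,6,7,8,9}→45  {4,5,6,7,8,9}→18
  7 left: {2,4,5,6,7,8,9}→21  {3,4,5,6,7,8,9}→63
  8 left: {1,3,4,5,6,7,8,9}→63  {2,3,4,5,6,7,8,9}→84
  placing 0:f first → 147 extensions
  placing 2:d first → 63 extensions
total linear extensions = 210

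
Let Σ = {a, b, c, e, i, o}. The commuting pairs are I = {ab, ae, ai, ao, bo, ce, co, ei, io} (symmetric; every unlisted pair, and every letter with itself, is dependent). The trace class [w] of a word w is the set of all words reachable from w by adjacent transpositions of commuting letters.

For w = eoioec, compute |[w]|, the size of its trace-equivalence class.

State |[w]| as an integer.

0(e) covers ∅
1(o) covers 0:e
2(i) covers ∅
3(o) covers 1:o
4(e) covers 3:o
5(c) covers 2:i
floor of heap: 0:e, 2:i
completions by unplaced set U, small U first (add the entries for U minus each lowest piece of U):
  |U|=1: {4}:1  {5}:1
  |U|=2: {2,5}:1  {3,4}:1  {4,5}:2
  |U|=3: {1,3,4}:1  {2,4,5}:3  {3,4,5}:3
  |U|=4: {0,1,3,4}:1  {1,3,4,5}:4  {2,3,4,5}:6
  start at 0(e): 10
  start at 2(i): 5
sum over floor = 15

15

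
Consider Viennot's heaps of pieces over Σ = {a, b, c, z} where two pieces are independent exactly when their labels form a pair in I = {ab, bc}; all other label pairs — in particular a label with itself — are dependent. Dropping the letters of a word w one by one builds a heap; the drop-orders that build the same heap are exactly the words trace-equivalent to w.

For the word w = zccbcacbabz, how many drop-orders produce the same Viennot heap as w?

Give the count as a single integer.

0(z) covers ∅
1(c) covers 0:z
2(c) covers 1:c
3(b) covers 0:z
4(c) covers 2:c
5(a) covers 4:c
6(c) covers 5:a
7(b) covers 3:b
8(a) covers 6:c
9(b) covers 7:b
10(z) covers 8:a, 9:b
floor of heap: 0:z
completions by unplaced set U, small U first (add the entries for U minus each lowest piece of U):
  |U|=1: {10}:1
  |U|=2: {8,10}:1  {9,10}:1
  |U|=3: {6,8,10}:1  {7,9,10}:1  {8,9,10}:2
  |U|=4: {3,7,9,10}:1  {5,6,8,10}:1  {6,8,9,10}:3  {7,8,9,10}:3
  |U|=5: {3,7,8,9,10}:4  {4,5,6,8,10}:1  {5,6,8,9,10}:4  {6,7,8,9,10}:6
  |U|=6: {2,4,5,6,8,10}:1  {3,6,7,8,9,10}:10  {4,5,6,8,9,10}:5  {5,6,7,8,9,10}:10
  |U|=7: {1,2,4,5,6,8,10}:1  {2,4,5,6,8,9,10}:6  {3,5,6,7,8,9,10}:20  {4,5,6,7,8,9,10}:15
  |U|=8: {1,2,4,5,6,8,9,10}:7  {2,4,5,6,7,8,9,10}:21  {3,4,5,6,7,8,9,10}:35
  |U|=9: {1,2,4,5,6,7,8,9,10}:28  {2,3,4,5,6,7,8,9,10}:56
  start at 0(z): 84

84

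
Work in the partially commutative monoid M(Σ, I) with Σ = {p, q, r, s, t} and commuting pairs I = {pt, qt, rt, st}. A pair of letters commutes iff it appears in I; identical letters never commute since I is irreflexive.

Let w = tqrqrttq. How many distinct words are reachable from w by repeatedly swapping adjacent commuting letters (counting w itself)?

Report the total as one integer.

56

drop 0:t onto floor
drop 1:q onto floor
drop 2:r onto {1:q}
drop 3:q onto {2:r}
drop 4:r onto {3:q}
drop 5:t onto {0:t}
drop 6:t onto {5:t}
drop 7:q onto {4:r}
ground layer = {0:t, 1:q}
drop-orders for the pieces not yet dropped (sum over which currently-grounded one goes next):
  1 to go: {6} 1  {7} 1
  2 to go: {4,7} 1  {5,6} 1  {6,7} 2
  3 to go: {0,5,6} 1  {3,4,7} 1  {4,6,7} 3  {5,6,7} 3
  4 to go: {0,5,6,7} 4  {2,3,4,7} 1  {3,4,6,7} 4  {4,5,6,7} 6
  5 to go: {0,4,5,6,7} 10  {1,2,3,4,7} 1  {2,3,4,6,7} 5  {3,4,5,6,7} 10
  6 to go: {0,3,4,5,6,7} 20  {1,2,3,4,6,7} 6  {2,3,4,5,6,7} 15
  if 0:t drops first: 21 orders
  if 1:q drops first: 35 orders
heap linearizations: 56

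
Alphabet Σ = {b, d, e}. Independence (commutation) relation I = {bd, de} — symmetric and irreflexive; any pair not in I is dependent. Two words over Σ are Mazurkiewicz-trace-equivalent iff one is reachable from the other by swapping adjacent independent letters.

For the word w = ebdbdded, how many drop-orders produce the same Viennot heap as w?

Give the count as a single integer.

#0=e has no predecessor
#1=b depends on [0:e]
#2=d has no predecessor
#3=b depends on [1:b]
#4=d depends on [2:d]
#5=d depends on [4:d]
#6=e depends on [3:b]
#7=d depends on [5:d]
sources: [0:e, 2:d]
N(rest) = Σ N(rest − s) over sources s of rest; N(one piece) = 1:
  size 1 → [6]=1  [7]=1
  size 2 → [3,6]=1  [5,7]=1  [6,7]=2
  size 3 → [1,3,6]=1  [3,6,7]=3  [4,5,7]=1  [5,6,7]=3
  size 4 → [0,1,3,6]=1  [1,3,6,7]=4  [2,4,5,7]=1  [3,5,6,7]=6  [4,5,6,7]=4
  size 5 → [0,1,3,6,7]=5  [1,3,5,6,7]=10  [2,4,5,6,7]=5  [3,4,5,6,7]=10
  size 6 → [0,1,3,5,6,7]=15  [1,3,4,5,6,7]=20  [2,3,4,5,6,7]=15
  first=0(e) contributes 35
  first=2(d) contributes 35
|[w]| = 70

70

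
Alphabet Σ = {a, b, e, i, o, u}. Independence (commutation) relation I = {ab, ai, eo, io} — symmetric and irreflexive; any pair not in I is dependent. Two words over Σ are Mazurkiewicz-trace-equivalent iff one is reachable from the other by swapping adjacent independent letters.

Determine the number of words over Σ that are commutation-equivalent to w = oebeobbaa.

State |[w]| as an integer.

24

#0=o has no predecessor
#1=e has no predecessor
#2=b depends on [0:o, 1:e]
#3=e depends on [2:b]
#4=o depends on [2:b]
#5=b depends on [3:e, 4:o]
#6=b depends on [5:b]
#7=a depends on [3:e, 4:o]
#8=a depends on [7:a]
sources: [0:o, 1:e]
N(rest) = Σ N(rest − s) over sources s of rest; N(one piece) = 1:
  size 1 → [6]=1  [8]=1
  size 2 → [5,6]=1  [6,8]=2  [7,8]=1
  size 3 → [5,6,8]=3  [6,7,8]=3
  size 4 → [5,6,7,8]=6
  size 5 → [3,5,6,7,8]=6  [4,5,6,7,8]=6
  size 6 → [3,4,5,6,7,8]=12
  size 7 → [2,3,4,5,6,7,8]=12
  first=0(o) contributes 12
  first=1(e) contributes 12
|[w]| = 24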